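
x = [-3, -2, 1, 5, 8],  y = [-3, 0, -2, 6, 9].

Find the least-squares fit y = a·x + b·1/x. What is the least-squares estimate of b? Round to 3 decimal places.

The normal equations are: 103·a + 5·b = 109;  5·a + (20401/14400)·b = 53/40.
Determinant 103·(20401/14400) − 5² = 1741303/14400.
a = (109·(20401/14400) − 5·(53/40))/(1741303/14400) = 2128309/1741303; b = (103·(53/40) − 5·109)/(1741303/14400) = -5882760/1741303.

b = -3.378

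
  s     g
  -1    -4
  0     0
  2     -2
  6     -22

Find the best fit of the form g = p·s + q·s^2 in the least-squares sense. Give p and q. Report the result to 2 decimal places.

With design matrix M, MᵀM = [[41, 223]; [223, 1313]] and Mᵀg = [-132, -804]ᵀ.
Determinant 41·1313 − 223² = 4104.
p = ((-132)·1313 − 223·(-804))/4104 = 83/57; q = (41·(-804) − 223·(-132))/4104 = -49/57.

p = 1.46, q = -0.86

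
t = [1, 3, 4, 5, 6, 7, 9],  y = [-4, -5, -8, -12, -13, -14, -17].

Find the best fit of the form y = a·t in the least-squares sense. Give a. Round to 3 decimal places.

Sums needed: Σt·t = 217.
Right-hand side: Σt·y = -440.
So AᵀA·[a]ᵀ = Aᵀy: [[217]]·[a]ᵀ = [-440]ᵀ.
Hence a = -440 / 217 ≈ -2.02765.

a = -2.028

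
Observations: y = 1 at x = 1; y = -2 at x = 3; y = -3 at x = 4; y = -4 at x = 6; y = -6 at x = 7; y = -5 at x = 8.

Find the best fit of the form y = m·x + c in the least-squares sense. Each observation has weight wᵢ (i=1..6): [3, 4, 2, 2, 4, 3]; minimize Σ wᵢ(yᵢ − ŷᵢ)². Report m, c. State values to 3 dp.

m = -0.911, c = 1.181

From the data, Σwᵢ·x·x = 531, Σwᵢ·x = 87, Σwᵢ·1 = 18.
For MᵀWy: Σwᵢ·x·y = -381, Σwᵢ·y = -58.
MᵀWM·[m, c]ᵀ = MᵀWy becomes [[531, 87]; [87, 18]]·[m, c]ᵀ = [-381, -58]ᵀ.
Eliminating c: 18·(row 1) − 87·(row 2) gives 1989·m = 18·(-381) − 87·(-58) = -1812, so m = -604/663.
Then c = ((-58) − 87·(-604/663))/18 = 261/221.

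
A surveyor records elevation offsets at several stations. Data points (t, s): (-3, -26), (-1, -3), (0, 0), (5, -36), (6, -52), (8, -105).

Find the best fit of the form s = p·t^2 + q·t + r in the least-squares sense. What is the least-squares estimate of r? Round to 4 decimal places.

r = 0.9423

Normal-equation sums: Σt^2·t^2 = 6099, Σt^2·t = 825, Σt^2 = 135, Σt·t = 135, Σt = 15, Σ1 = 6.
Right-hand side: Σt^2·s = -9729, Σt·s = -1251, Σs = -222.
Normal equations: [[6099, 825, 135]; [825, 135, 15]; [135, 15, 6]]·[p, q, r]ᵀ = [-9729, -1251, -222]ᵀ.
Inverting the 3×3 Gram matrix, [p, q, r]ᵀ = [-209/104, 1513/520, 49/52]ᵀ.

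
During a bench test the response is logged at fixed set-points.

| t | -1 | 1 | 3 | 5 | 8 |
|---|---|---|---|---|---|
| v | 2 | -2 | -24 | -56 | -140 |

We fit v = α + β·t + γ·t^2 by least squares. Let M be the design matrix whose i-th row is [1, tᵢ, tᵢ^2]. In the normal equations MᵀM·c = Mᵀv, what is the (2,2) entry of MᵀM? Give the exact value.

100

Row 2 ↔ basis t, column 2 ↔ basis t, so (MᵀM)_{2,2} = Σᵢ (t)·(t) = (-1)·(-1) + (1)·(1) + (3)·(3) + (5)·(5) + (8)·(8) = 100.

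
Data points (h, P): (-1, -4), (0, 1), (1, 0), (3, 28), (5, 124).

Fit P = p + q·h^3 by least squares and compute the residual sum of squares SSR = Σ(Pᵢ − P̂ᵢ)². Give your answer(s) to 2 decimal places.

SSR = 11.20

XᵀX·[p, q]ᵀ = XᵀP reads: 5·p + 152·q = 149;  152·p + 16356·q = 16260.
(Σ1 = 5, Σh^3 = 152, Σh^3·h^3 = 16356, ΣP = 149, Σh^3·P = 16260.)
det = 5·16356 − 152² = 58676.
p = (149·16356 − 152·16260)/58676 = -8619/14669; q = (5·16260 − 152·149)/58676 = 14663/14669.
Residuals: -35394/14669, 23288/14669, -6044/14669, 23450/14669, -5300/14669; SSR = 164264/14669.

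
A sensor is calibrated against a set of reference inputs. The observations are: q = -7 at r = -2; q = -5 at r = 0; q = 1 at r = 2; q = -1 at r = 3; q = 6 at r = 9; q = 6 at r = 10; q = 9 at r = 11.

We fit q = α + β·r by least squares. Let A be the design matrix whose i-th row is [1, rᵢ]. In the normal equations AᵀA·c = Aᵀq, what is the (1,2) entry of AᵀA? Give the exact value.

33

Row 1 ↔ basis 1, column 2 ↔ basis r, so (AᵀA)_{1,2} = Σᵢ r = (1)·(-2) + (1)·(0) + (1)·(2) + (1)·(3) + (1)·(9) + (1)·(10) + (1)·(11) = 33.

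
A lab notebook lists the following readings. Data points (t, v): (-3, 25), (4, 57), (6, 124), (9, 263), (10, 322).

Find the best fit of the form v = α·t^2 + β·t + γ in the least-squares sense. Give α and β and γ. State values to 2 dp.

With design matrix A, AᵀA = [[18194, 1982, 242]; [1982, 242, 26]; [242, 26, 5]] and Aᵀv = [59104, 6484, 791]ᵀ.
Row-reducing yields α = 52919/17562, β = 31309/17562, γ = 9037/2927.

α = 3.01, β = 1.78, γ = 3.09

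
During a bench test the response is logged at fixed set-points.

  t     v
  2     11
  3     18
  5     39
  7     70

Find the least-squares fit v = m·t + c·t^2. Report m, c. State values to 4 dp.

The normal equations are: 87·m + 503·c = 761;  503·m + 3123·c = 4611.
Determinant 87·3123 − 503² = 18692.
m = (761·3123 − 503·4611)/18692 = 28635/9346; c = (87·4611 − 503·761)/18692 = 9187/9346.

m = 3.0639, c = 0.9830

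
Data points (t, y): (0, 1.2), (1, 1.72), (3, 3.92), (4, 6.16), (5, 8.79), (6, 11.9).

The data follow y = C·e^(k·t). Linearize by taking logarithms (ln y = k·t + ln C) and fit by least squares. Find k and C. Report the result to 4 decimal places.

k = 0.3927, C = 1.2008

With ln yᵢ as the transformed response and tᵢ as the regressor:
Σt = 19.0000, Σ(t)² = 87.0000, Σln y = 8.5590, Σt·ln y = 37.6402.
Normal system: [[87.0000, 19.0000]; [19.0000, 6]]·[k, ln C]ᵀ = [37.6402, 8.5590]ᵀ.
Δ = 87.0000·6 − (19.0000)² = 161.0000; k = (37.6402·6 − 19.0000·8.5590)/161.0000 = 0.39268, ln C = (87.0000·8.5590 − 19.0000·37.6402)/161.0000 = 0.18302, so C = exp(0.18302) = 1.20084.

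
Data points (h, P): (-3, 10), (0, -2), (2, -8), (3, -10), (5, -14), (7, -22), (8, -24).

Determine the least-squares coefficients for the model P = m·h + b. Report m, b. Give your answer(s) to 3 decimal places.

m = -2.994, b = -0.591

The normal equations are: 160·m + 22·b = -492;  22·m + 7·b = -70.
Δ = 160·7 − 22² = 636.
m = ((-492)·7 − 22·(-70))/636 = -476/159; b = (160·(-70) − 22·(-492))/636 = -94/159.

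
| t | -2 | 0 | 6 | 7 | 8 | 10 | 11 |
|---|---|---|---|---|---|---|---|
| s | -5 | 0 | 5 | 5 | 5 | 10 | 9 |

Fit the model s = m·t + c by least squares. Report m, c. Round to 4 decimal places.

m = 1.0196, c = -1.6837

Setting ∂/∂m … = 0 gives: 374·m + 40·c = 314;  40·m + 7·c = 29.
(Σt·t = 374, Σt = 40, Σ1 = 7, Σt·s = 314, Σs = 29.)
Δ = 374·7 − 40² = 1018.
m = (314·7 − 40·29)/1018 = 519/509; c = (374·29 − 40·314)/1018 = -857/509.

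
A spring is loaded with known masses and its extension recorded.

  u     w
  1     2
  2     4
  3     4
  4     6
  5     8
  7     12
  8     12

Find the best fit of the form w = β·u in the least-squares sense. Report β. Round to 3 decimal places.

β = 1.583

AᵀA·[β]ᵀ = Aᵀw reads: 168·β = 266.
β = 266/168 = 1.58333.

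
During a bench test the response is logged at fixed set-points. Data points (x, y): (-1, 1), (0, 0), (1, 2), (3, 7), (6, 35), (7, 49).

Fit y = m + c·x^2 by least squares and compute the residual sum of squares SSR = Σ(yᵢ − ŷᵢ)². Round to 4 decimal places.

SSR = 5.1368

Setting ∂/∂m … = 0 gives: 6·m + 96·c = 94;  96·m + 3780·c = 3727.
(Σ1 = 6, Σx^2 = 96, Σx^2·x^2 = 3780, Σy = 94, Σx^2·y = 3727.)
Δ = 6·3780 − 96² = 13464.
m = (94·3780 − 96·3727)/13464 = -103/561; c = (6·3727 − 96·94)/13464 = 741/748.
Residuals: 433/2244, 103/561, 2677/2244, -3887/2244, -269/561, 131/204; SSR = 11527/2244.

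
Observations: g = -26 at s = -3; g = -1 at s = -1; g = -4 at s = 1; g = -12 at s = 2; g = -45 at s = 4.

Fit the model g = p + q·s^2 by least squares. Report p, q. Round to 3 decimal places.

p = -0.028, q = -2.834

Sums needed: Σ1 = 5, Σs^2 = 31, Σs^2·s^2 = 355.
For Aᵀg: Σg = -88, Σs^2·g = -1007.
So AᵀA·[p, q]ᵀ = Aᵀg: [[5, 31]; [31, 355]]·[p, q]ᵀ = [-88, -1007]ᵀ.
Determinant 5·355 − 31² = 814.
p = ((-88)·355 − 31·(-1007))/814 = -23/814; q = (5·(-1007) − 31·(-88))/814 = -2307/814.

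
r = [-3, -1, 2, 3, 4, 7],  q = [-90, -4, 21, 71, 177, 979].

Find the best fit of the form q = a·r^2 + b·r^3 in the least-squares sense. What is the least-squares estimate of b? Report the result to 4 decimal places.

b = 2.9946

From the data, Σr^2·r^2 = 2836, Σr^2·r^3 = 17862, Σr^3·r^3 = 123268.
For Aᵀq: Σr^2·q = 50712, Σr^3·q = 351644.
Normal equations: [[2836, 17862]; [17862, 123268]]·[a, b]ᵀ = [50712, 351644]ᵀ.
Δ = 2836·123268 − 17862² = 30537004.
a = (50712·123268 − 17862·351644)/30537004 = -7474578/7634251; b = (2836·351644 − 17862·50712)/30537004 = 22861160/7634251.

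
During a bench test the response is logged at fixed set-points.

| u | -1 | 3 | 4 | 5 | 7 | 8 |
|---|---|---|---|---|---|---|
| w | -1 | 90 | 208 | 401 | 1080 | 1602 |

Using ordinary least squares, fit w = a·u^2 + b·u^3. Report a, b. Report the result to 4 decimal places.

a = 1.0257, b = 3.0011

Entries of MᵀM: Σu^2·u^2 = 7460, Σu^2·u^3 = 53966, Σu^3·u^3 = 400244.
And Σu^2·w = 169610, Σu^3·w = 1256532.
Determinant 7460·400244 − 53966² = 73491084.
a = (169610·400244 − 53966·1256532)/73491084 = 18844732/18372771; b = (7460·1256532 − 53966·169610)/73491084 = 55138865/18372771.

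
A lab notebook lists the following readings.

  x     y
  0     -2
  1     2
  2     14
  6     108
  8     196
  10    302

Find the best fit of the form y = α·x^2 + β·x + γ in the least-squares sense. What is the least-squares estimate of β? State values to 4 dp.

β = 0.9165

Normal-equation sums: Σx^2·x^2 = 15409, Σx^2·x = 1737, Σx^2 = 205, Σx·x = 205, Σx = 27, Σ1 = 6.
Moment sums: Σx^2·y = 46690, Σx·y = 5266, Σy = 620.
MᵀM·[α, β, γ]ᵀ = Mᵀy becomes [[15409, 1737, 205]; [1737, 205, 27]; [205, 27, 6]]·[α, β, γ]ᵀ = [46690, 5266, 620]ᵀ.
Solving the 3×3 system (Gaussian elimination) gives α = 169657/57590, β = 52781/57590, γ = -41581/28795.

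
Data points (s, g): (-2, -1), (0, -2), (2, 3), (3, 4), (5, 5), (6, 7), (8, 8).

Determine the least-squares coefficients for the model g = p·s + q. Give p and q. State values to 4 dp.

p = 1.0373, q = 0.1686

Compute the Gram sums: Σs·s = 142, Σs = 22, Σ1 = 7.
Moment sums: Σs·g = 151, Σg = 24.
Normal equations: [[142, 22]; [22, 7]]·[p, q]ᵀ = [151, 24]ᵀ.
Eliminating q: 7·(row 1) − 22·(row 2) gives 510·p = 7·151 − 22·24 = 529, so p = 529/510.
Then q = (24 − 22·(529/510))/7 = 43/255.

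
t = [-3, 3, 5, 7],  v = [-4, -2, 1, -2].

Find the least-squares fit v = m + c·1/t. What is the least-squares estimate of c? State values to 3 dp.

c = 4.663

The normal system XᵀX·[m, c]ᵀ = Xᵀv is [[4, 12/35]; [12/35, 3116/11025]]·[m, c]ᵀ = [-7, 61/105]ᵀ.
Eliminating c: (3116/11025)·(row 1) − (12/35)·(row 2) gives (11168/11025)·m = (3116/11025)·(-7) − (12/35)·(61/105) = -24008/11025, so m = -3001/1396.
Then c = ((61/105) − (12/35)·(-3001/1396))/(3116/11025) = 3255/698.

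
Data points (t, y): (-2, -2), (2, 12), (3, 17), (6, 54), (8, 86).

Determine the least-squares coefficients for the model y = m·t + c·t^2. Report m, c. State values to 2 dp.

m = 3.20, c = 0.95

MᵀM·[m, c]ᵀ = Mᵀy reads: 117·m + 755·c = 1091;  755·m + 5505·c = 7641.
(Σt·t = 117, Σt·t^2 = 755, Σt^2·t^2 = 5505, Σt·y = 1091, Σt^2·y = 7641.)
Eliminating c: 5505·(row 1) − 755·(row 2) gives 74060·m = 5505·1091 − 755·7641 = 237000, so m = 11850/3703.
Then c = (7641 − 755·(11850/3703))/5505 = 17573/18515.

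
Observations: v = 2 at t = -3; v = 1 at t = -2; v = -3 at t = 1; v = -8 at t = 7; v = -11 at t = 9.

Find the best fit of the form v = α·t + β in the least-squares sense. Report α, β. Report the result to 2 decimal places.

Sums needed: Σt·t = 144, Σt = 12, Σ1 = 5.
Moment sums: Σt·v = -166, Σv = -19.
So MᵀM·[α, β]ᵀ = Mᵀv: [[144, 12]; [12, 5]]·[α, β]ᵀ = [-166, -19]ᵀ.
Determinant 144·5 − 12² = 576.
α = ((-166)·5 − 12·(-19))/576 = -301/288; β = (144·(-19) − 12·(-166))/576 = -31/24.

α = -1.05, β = -1.29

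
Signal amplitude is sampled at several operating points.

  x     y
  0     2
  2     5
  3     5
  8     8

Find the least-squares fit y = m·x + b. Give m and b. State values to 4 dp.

From the data, Σx·x = 77, Σx = 13, Σ1 = 4.
For Aᵀy: Σx·y = 89, Σy = 20.
So AᵀA·[m, b]ᵀ = Aᵀy: [[77, 13]; [13, 4]]·[m, b]ᵀ = [89, 20]ᵀ.
Eliminating b: 4·(row 1) − 13·(row 2) gives 139·m = 4·89 − 13·20 = 96, so m = 96/139.
Then b = (20 − 13·(96/139))/4 = 383/139.

m = 0.6906, b = 2.7554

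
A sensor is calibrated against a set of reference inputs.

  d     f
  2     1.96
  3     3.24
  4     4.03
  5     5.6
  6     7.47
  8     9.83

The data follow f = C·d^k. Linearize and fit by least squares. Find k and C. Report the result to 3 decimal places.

k = 1.173, C = 0.861

With ln fᵢ as the transformed response and ln dᵢ as the regressor:
XᵀX = [[13.7340, 8.6587]; [8.6587, 6]], rhs = [14.8183, 9.2614]ᵀ  (here Σln d = 8.6587, Σ(ln d)² = 13.7340, Σln f = 9.2614, Σln d·ln f = 14.8183).
Δ = 13.7340·6 − (8.6587)² = 7.4309; k = (14.8183·6 − 8.6587·9.2614)/7.4309 = 1.17323, ln C = (13.7340·9.2614 − 8.6587·14.8183)/7.4309 = -0.14954, so C = exp(-0.14954) = 0.86110.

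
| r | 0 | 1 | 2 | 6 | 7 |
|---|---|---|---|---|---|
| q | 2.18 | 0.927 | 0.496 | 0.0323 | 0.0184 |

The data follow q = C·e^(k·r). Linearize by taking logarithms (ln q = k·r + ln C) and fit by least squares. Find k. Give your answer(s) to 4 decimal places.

k = -0.6773

Taking logs, ln q = k·r + ln C, so regress ln q on r.
Σr = 16.0000, Σ(r)² = 90.0000, Σln q = -7.4257, Σr·ln q = -50.0421.
Equations: 90.0000·k + 16.0000·ln C = -50.0421;  16.0000·k + 5·ln C = -7.4257.
Solving (det = 194.0000): k = -0.67731, ln C = 0.68225.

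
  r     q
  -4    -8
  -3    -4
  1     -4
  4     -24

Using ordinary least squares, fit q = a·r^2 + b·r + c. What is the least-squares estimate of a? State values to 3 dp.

Forming MᵀM = [[594, -26, 42]; [-26, 42, -2]; [42, -2, 4]] and Mᵀq = [-552, -56, -40]ᵀ gives MᵀM·[a, b, c]ᵀ = Mᵀq.
Solving the 3×3 system (Gaussian elimination) gives a = -724/781, b = -1536/781, c = -976/781.

a = -0.927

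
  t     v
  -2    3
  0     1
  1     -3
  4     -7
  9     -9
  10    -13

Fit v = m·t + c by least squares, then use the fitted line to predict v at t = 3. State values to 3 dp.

v̂ = -3.868

MᵀM·[m, c]ᵀ = Mᵀv reads: 202·m + 22·c = -248;  22·m + 6·c = -28.
Eliminating c: 6·(row 1) − 22·(row 2) gives 728·m = 6·(-248) − 22·(-28) = -872, so m = -109/91.
Then c = ((-28) − 22·(-109/91))/6 = -25/91.
At t = 3: v̂ = (-109/91)·(3) + (-25/91)·(1) = -352/91.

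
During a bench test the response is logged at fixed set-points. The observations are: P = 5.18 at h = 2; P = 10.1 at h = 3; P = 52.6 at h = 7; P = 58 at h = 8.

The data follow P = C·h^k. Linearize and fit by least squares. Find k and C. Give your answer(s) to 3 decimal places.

k = 1.802, C = 1.453

Linearized form: ln P = k·ln h + ln C. From the 4 transformed points,
Σln h = 5.8171, Σ(ln h)² = 9.7980, Σln P = 11.9805, Σln h·ln P = 19.8352.
Equations: 9.7980·k + 5.8171·ln C = 19.8352;  5.8171·k + 4·ln C = 11.9805.
Slope k = (n·Σln h·ln P − Σln h·Σln P)/(n·Σ(ln h)² − (Σln h)²) = (4·19.8352 − 5.8171·11.9805)/5.3534 = 1.80240; ln C = (Σln P − k·Σln h)/n = 0.37394, so C = exp(0.37394) = 1.45344.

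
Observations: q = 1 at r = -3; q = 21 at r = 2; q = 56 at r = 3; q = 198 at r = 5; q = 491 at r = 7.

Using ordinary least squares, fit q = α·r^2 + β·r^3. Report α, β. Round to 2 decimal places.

MᵀM·[α, β]ᵀ = Mᵀq reads: 3204·α + 19964·β = 29606;  19964·α + 134796·β = 194816.
Δ = 3204·134796 − 19964² = 33325088.
α = (29606·134796 − 19964·194816)/33325088 = 12682969/4165636; β = (3204·194816 − 19964·29606)/33325088 = 4142035/4165636.

α = 3.04, β = 0.99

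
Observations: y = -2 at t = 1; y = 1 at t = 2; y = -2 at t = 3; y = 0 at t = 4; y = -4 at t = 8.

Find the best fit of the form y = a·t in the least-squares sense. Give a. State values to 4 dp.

a = -0.4043

Entries of XᵀX: Σt·t = 94.
Moment sums: Σt·y = -38.
Normal equations: [[94]]·[a]ᵀ = [-38]ᵀ.
Hence a = -38 / 94 ≈ -0.404255.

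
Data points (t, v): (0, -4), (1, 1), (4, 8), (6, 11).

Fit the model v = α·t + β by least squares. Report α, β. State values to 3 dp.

α = 2.418, β = -2.648

Forming XᵀX = [[53, 11]; [11, 4]] and Xᵀv = [99, 16]ᵀ gives XᵀX·[α, β]ᵀ = Xᵀv.
det = 53·4 − 11² = 91.
α = (99·4 − 11·16)/91 = 220/91; β = (53·16 − 11·99)/91 = -241/91.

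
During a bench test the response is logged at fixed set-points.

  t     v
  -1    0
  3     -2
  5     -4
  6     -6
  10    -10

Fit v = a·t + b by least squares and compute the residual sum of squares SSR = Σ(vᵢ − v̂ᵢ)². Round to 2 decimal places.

SSR = 2.50

Sums needed: Σt·t = 171, Σt = 23, Σ1 = 5.
For Xᵀv: Σt·v = -162, Σv = -22.
Normal equations: [[171, 23]; [23, 5]]·[a, b]ᵀ = [-162, -22]ᵀ.
Determinant 171·5 − 23² = 326.
a = ((-162)·5 − 23·(-22))/326 = -152/163; b = (171·(-22) − 23·(-162))/326 = -18/163.
Residuals: -134/163, 148/163, 126/163, -48/163, -92/163; SSR = 408/163.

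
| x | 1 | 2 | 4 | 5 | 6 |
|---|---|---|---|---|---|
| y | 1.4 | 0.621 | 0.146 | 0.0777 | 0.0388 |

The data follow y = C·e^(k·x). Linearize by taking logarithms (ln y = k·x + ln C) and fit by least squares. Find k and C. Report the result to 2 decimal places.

Let Y = ln y. Fitting Y = k·x + ln C by least squares:
XᵀX = [[82.0000, 18.0000]; [18.0000, 5]], rhs = [-40.5835, -7.8683]ᵀ  (here Σx = 18.0000, Σ(x)² = 82.0000, Σln y = -7.8683, Σx·ln y = -40.5835).
Slope k = (n·Σx·ln y − Σx·Σln y)/(n·Σ(x)² − (Σx)²) = (5·-40.5835 − 18.0000·-7.8683)/86.0000 = -0.71264; ln C = (Σln y − k·Σx)/n = 0.99185, so C = exp(0.99185) = 2.69622.

k = -0.71, C = 2.70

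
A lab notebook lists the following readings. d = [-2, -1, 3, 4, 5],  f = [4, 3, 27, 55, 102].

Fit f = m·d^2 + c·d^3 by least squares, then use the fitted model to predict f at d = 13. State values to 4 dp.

f̂ = 1323.1604

The normal system XᵀX·[m, c]ᵀ = Xᵀf is [[979, 4359]; [4359, 20515]]·[m, c]ᵀ = [3692, 16964]ᵀ.
Δ = 979·20515 − 4359² = 1083304.
m = (3692·20515 − 4359·16964)/1083304 = 224413/135413; c = (979·16964 − 4359·3692)/1083304 = 64291/135413.
At d = 13: f̂ = (224413/135413)·(169) + (64291/135413)·(2197) = 179173124/135413.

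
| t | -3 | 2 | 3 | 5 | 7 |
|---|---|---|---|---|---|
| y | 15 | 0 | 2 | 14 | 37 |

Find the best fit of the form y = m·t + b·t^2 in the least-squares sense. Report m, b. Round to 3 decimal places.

With design matrix A, AᵀA = [[96, 476]; [476, 3204]] and Aᵀy = [290, 2316]ᵀ.
Δ = 96·3204 − 476² = 81008.
m = (290·3204 − 476·2316)/81008 = -21657/10126; b = (96·2316 − 476·290)/81008 = 10537/10126.

m = -2.139, b = 1.041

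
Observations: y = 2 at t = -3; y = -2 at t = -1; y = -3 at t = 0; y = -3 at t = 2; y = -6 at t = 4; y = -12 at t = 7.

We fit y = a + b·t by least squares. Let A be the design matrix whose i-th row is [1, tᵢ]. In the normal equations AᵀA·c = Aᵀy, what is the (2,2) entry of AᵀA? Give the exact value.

79

Row 2 ↔ basis t, column 2 ↔ basis t, so (AᵀA)_{2,2} = Σᵢ (t)·(t) = (-3)·(-3) + (-1)·(-1) + (0)·(0) + (2)·(2) + (4)·(4) + (7)·(7) = 79.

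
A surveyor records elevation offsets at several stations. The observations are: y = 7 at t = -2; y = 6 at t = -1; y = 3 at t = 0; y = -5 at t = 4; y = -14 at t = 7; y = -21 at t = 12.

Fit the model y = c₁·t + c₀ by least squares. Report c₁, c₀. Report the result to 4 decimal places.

c₁ = -2.1041, c₀ = 3.0136

With design matrix A, AᵀA = [[214, 20]; [20, 6]] and Aᵀy = [-390, -24]ᵀ.
Δ = 214·6 − 20² = 884.
c₁ = ((-390)·6 − 20·(-24))/884 = -465/221; c₀ = (214·(-24) − 20·(-390))/884 = 666/221.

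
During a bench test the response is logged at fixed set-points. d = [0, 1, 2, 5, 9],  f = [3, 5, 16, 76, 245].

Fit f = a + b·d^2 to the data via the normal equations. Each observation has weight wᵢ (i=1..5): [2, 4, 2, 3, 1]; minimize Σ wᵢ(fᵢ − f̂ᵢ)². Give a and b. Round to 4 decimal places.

a = 2.4810, b = 2.9835

Normal-equation sums: Σwᵢ·1 = 12, Σwᵢ·d^2 = 168, Σwᵢ·d^2·d^2 = 8472.
Right-hand side: Σwᵢ·f = 531, Σwᵢ·d^2·f = 25693.
Determinant 12·8472 − 168² = 73440.
a = (531·8472 − 168·25693)/73440 = 1898/765; b = (12·25693 − 168·531)/73440 = 18259/6120.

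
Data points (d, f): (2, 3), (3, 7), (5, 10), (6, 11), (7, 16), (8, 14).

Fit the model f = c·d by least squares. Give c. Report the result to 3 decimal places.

The normal equations are: 187·c = 367.
(Σd·d = 187, Σd·f = 367.)
Hence c = 367 / 187 ≈ 1.96257.

c = 1.963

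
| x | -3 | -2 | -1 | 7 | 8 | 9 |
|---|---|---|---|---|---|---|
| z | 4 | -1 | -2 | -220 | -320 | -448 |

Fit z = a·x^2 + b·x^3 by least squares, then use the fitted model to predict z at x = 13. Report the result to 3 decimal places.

AᵀA·[a, b]ᵀ = Aᵀz reads: 13156·a + 108348·b = -67518;  108348·a + 912028·b = -565990.
Determinant 13156·912028 − 108348² = 259351264.
a = ((-67518)·912028 − 108348·(-565990))/259351264 = -7950687/8104727; b = (13156·(-565990) − 108348·(-67518))/259351264 = -8170261/16209454.
At x = 13: ẑ = (-7950687/8104727)·(169) + (-8170261/16209454)·(2197) = -20637395623/16209454.

ẑ = -1273.170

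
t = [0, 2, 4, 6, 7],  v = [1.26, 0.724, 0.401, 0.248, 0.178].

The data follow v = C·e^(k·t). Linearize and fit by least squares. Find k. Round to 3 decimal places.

Let Y = ln v. Fitting Y = k·t + ln C by least squares:
AᵀA = [[105.0000, 19.0000]; [19.0000, 5]], rhs = [-24.7489, -4.1259]ᵀ  (here Σt = 19.0000, Σ(t)² = 105.0000, Σln v = -4.1259, Σt·ln v = -24.7489).
Slope k = (n·Σt·ln v − Σt·Σln v)/(n·Σ(t)² − (Σt)²) = (5·-24.7489 − 19.0000·-4.1259)/164.0000 = -0.27653; ln C = (Σln v − k·Σt)/n = 0.22564.

k = -0.277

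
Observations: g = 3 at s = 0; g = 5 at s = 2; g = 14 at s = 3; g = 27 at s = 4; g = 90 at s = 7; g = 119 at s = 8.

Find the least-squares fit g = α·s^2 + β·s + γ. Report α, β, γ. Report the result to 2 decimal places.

Entries of XᵀX: Σs^2·s^2 = 6850, Σs^2·s = 954, Σs^2 = 142, Σs·s = 142, Σs = 24, Σ1 = 6.
For Xᵀg: Σs^2·g = 12604, Σs·g = 1742, Σg = 258.
Solving the 3×3 system (Gaussian elimination) gives α = 18636/8635, β = -23101/8635, γ = 22657/8635.

α = 2.16, β = -2.68, γ = 2.62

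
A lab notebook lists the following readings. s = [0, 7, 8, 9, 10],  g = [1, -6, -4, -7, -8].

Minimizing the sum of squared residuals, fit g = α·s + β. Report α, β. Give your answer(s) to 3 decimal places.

α = -0.857, β = 1.025

From the data, Σs·s = 294, Σs = 34, Σ1 = 5.
Moment sums: Σs·g = -217, Σg = -24.
So XᵀX·[α, β]ᵀ = Xᵀg: [[294, 34]; [34, 5]]·[α, β]ᵀ = [-217, -24]ᵀ.
Δ = 294·5 − 34² = 314.
α = ((-217)·5 − 34·(-24))/314 = -269/314; β = (294·(-24) − 34·(-217))/314 = 161/157.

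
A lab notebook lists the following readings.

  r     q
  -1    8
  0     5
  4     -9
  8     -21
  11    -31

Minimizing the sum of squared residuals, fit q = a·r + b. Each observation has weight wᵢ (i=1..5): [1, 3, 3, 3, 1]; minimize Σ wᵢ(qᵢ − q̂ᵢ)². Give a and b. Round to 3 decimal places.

a = -3.249, b = 4.678

From the data, Σwᵢ·r·r = 362, Σwᵢ·r = 46, Σwᵢ·1 = 11.
And Σwᵢ·r·q = -961, Σwᵢ·q = -98.
Determinant 362·11 − 46² = 1866.
a = ((-961)·11 − 46·(-98))/1866 = -2021/622; b = (362·(-98) − 46·(-961))/1866 = 1455/311.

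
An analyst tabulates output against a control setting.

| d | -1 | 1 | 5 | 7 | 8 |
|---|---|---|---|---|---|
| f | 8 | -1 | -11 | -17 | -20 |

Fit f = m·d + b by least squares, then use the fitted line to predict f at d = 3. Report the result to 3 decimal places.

f̂ = -5.217

Entries of MᵀM: Σd·d = 140, Σd = 20, Σ1 = 5.
Moment sums: Σd·f = -343, Σf = -41.
So MᵀM·[m, b]ᵀ = Mᵀf: [[140, 20]; [20, 5]]·[m, b]ᵀ = [-343, -41]ᵀ.
Eliminating b: 5·(row 1) − 20·(row 2) gives 300·m = 5·(-343) − 20·(-41) = -895, so m = -179/60.
Then b = ((-41) − 20·(-179/60))/5 = 56/15.
At d = 3: f̂ = (-179/60)·(3) + (56/15)·(1) = -313/60.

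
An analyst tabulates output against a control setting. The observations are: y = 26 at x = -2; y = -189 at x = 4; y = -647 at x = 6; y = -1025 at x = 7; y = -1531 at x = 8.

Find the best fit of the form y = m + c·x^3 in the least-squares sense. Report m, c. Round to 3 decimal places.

m = 1.796, c = -2.995

The normal system MᵀM·[m, c]ᵀ = Mᵀy is [[5, 1127]; [1127, 430609]]·[m, c]ᵀ = [-3366, -1287503]ᵀ.
Eliminating c: 430609·(row 1) − 1127·(row 2) gives 882916·m = 430609·(-3366) − 1127·(-1287503) = 1585987, so m = 1585987/882916.
Then c = ((-1287503) − 1127·(1585987/882916))/430609 = -2644033/882916.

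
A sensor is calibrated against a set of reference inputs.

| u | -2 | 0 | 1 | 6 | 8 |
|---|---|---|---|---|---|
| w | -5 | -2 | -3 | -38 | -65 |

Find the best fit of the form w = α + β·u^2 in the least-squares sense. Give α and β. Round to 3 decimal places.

α = -1.770, β = -0.992

With design matrix M, MᵀM = [[5, 105]; [105, 5409]] and Mᵀw = [-113, -5551]ᵀ.
Eliminating β: 5409·(row 1) − 105·(row 2) gives 16020·α = 5409·(-113) − 105·(-5551) = -28362, so α = -4727/2670.
Then β = ((-5551) − 105·(-4727/2670))/5409 = -1589/1602.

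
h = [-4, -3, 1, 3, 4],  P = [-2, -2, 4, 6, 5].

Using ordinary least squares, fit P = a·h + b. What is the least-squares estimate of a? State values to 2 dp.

Normal-equation sums: Σh·h = 51, Σh = 1, Σ1 = 5.
And Σh·P = 56, ΣP = 11.
Normal equations: [[51, 1]; [1, 5]]·[a, b]ᵀ = [56, 11]ᵀ.
Determinant 51·5 − 1² = 254.
a = (56·5 − 1·11)/254 = 269/254; b = (51·11 − 1·56)/254 = 505/254.

a = 1.06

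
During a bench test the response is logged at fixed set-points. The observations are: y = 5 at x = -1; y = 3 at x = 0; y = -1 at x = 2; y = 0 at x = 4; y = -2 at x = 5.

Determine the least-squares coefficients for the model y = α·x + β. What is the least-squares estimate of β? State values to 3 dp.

β = 3.077

Sums needed: Σx·x = 46, Σx = 10, Σ1 = 5.
For Aᵀy: Σx·y = -17, Σy = 5.
AᵀA·[α, β]ᵀ = Aᵀy becomes [[46, 10]; [10, 5]]·[α, β]ᵀ = [-17, 5]ᵀ.
Eliminating β: 5·(row 1) − 10·(row 2) gives 130·α = 5·(-17) − 10·5 = -135, so α = -27/26.
Then β = (5 − 10·(-27/26))/5 = 40/13.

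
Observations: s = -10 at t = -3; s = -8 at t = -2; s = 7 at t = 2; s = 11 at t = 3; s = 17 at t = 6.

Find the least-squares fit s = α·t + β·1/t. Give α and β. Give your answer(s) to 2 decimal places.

α = 2.77, β = 4.64

The normal equations are: 62·α + 5·β = 195;  5·α + (3/4)·β = 52/3.
(Σt·t = 62, Σt·1/t = 5, Σ1/t·1/t = 3/4, Σt·s = 195, Σ1/t·s = 52/3.)
Δ = 62·(3/4) − 5² = 43/2.
α = (195·(3/4) − 5·(52/3))/(43/2) = 715/258; β = (62·(52/3) − 5·195)/(43/2) = 598/129.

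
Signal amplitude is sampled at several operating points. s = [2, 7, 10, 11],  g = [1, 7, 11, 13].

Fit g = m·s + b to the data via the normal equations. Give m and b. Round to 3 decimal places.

m = 1.306, b = -1.796

Normal-equation sums: Σs·s = 274, Σs = 30, Σ1 = 4.
Moment sums: Σs·g = 304, Σg = 32.
Eliminating b: 4·(row 1) − 30·(row 2) gives 196·m = 4·304 − 30·32 = 256, so m = 64/49.
Then b = (32 − 30·(64/49))/4 = -88/49.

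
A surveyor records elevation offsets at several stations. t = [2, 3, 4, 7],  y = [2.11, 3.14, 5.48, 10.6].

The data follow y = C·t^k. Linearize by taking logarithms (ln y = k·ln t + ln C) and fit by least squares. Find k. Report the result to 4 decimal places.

k = 1.3236

Linearized form: ln y = k·ln t + ln C. From the 4 transformed points,
Σln t = 5.1240, Σ(ln t)² = 7.3958, Σln y = 5.9529, Σln t·ln y = 8.7269.
Equations: 7.3958·k + 5.1240·ln C = 8.7269;  5.1240·k + 4·ln C = 5.9529.
Solving (det = 3.3281): k = 1.32362, ln C = -0.20733.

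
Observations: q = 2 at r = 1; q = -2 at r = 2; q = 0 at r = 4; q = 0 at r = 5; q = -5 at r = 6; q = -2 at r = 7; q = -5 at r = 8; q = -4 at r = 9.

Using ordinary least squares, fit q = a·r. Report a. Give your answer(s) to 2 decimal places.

With design matrix M, MᵀM = [[276]] and Mᵀq = [-122]ᵀ.
Hence a = -122 / 276 ≈ -0.442029.

a = -0.44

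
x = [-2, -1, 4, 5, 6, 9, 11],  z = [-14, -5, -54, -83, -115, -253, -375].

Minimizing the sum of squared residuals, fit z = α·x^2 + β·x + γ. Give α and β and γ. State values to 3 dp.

AᵀA·[α, β, γ]ᵀ = Aᵀz reads: 23396·α + 2456·β + 284·γ = -73008;  2456·α + 284·β + 32·γ = -7690;  284·α + 32·β + 7·γ = -899.
(Σx^2·x^2 = 23396, Σx^2·x = 2456, Σx^2 = 284, Σx·x = 284, Σx = 32, Σ1 = 7, Σx^2·z = -73008, Σx·z = -7690, Σz = -899.)
Row-reducing yields α = -387776/129009, β = -188147/258018, γ = -135255/43003.

α = -3.006, β = -0.729, γ = -3.145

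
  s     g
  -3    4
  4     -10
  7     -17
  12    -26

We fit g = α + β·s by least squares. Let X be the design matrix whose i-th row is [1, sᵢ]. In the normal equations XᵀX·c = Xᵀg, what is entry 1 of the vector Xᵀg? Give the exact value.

Entry 1 ↔ basis 1, so (Xᵀg)_{1} = Σᵢ gᵢ = (1)·(4) + (1)·(-10) + (1)·(-17) + (1)·(-26) = -49.

-49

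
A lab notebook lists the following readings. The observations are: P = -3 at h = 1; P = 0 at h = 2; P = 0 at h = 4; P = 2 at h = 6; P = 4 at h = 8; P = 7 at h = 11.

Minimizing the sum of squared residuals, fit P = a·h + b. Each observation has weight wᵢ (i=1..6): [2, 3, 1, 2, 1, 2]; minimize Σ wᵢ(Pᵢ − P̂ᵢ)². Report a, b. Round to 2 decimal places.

Forming XᵀWX = [[408, 54]; [54, 11]] and XᵀWP = [204, 16]ᵀ gives XᵀWX·[a, b]ᵀ = XᵀWP.
Eliminating b: 11·(row 1) − 54·(row 2) gives 1572·a = 11·204 − 54·16 = 1380, so a = 115/131.
Then b = (16 − 54·(115/131))/11 = -374/131.

a = 0.88, b = -2.85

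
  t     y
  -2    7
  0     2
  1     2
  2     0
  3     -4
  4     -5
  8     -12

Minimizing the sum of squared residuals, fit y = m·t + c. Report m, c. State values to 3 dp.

Compute the Gram sums: Σt·t = 98, Σt = 16, Σ1 = 7.
And Σt·y = -140, Σy = -10.
Normal equations: [[98, 16]; [16, 7]]·[m, c]ᵀ = [-140, -10]ᵀ.
Δ = 98·7 − 16² = 430.
m = ((-140)·7 − 16·(-10))/430 = -82/43; c = (98·(-10) − 16·(-140))/430 = 126/43.

m = -1.907, c = 2.930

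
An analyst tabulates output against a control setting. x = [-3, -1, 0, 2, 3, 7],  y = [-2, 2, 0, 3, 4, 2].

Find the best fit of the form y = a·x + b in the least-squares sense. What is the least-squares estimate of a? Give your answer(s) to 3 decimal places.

a = 0.391

Compute the Gram sums: Σx·x = 72, Σx = 8, Σ1 = 6.
Right-hand side: Σx·y = 36, Σy = 9.
AᵀA·[a, b]ᵀ = Aᵀy becomes [[72, 8]; [8, 6]]·[a, b]ᵀ = [36, 9]ᵀ.
det = 72·6 − 8² = 368.
a = (36·6 − 8·9)/368 = 9/23; b = (72·9 − 8·36)/368 = 45/46.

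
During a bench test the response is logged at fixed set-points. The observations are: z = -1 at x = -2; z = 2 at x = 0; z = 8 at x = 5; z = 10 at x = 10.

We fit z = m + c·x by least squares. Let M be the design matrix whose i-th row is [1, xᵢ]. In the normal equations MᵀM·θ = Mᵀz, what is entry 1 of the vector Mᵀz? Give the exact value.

19

Entry 1 ↔ basis 1, so (Mᵀz)_{1} = Σᵢ zᵢ = (1)·(-1) + (1)·(2) + (1)·(8) + (1)·(10) = 19.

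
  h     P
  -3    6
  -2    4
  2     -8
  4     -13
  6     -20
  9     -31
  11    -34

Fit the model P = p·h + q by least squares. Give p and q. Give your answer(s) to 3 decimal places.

Sums needed: Σh·h = 271, Σh = 27, Σ1 = 7.
And Σh·P = -867, ΣP = -96.
Eliminating q: 7·(row 1) − 27·(row 2) gives 1168·p = 7·(-867) − 27·(-96) = -3477, so p = -3477/1168.
Then q = ((-96) − 27·(-3477/1168))/7 = -2607/1168.

p = -2.977, q = -2.232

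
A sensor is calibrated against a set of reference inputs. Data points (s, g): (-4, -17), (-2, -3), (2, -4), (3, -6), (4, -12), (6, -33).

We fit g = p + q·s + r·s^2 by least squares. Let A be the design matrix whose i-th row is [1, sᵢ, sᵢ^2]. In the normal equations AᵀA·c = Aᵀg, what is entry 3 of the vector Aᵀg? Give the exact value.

-1734

Entry 3 ↔ basis s^2, so (Aᵀg)_{3} = Σᵢ (s^2)·gᵢ = (16)·(-17) + (4)·(-3) + (4)·(-4) + (9)·(-6) + (16)·(-12) + (36)·(-33) = -1734.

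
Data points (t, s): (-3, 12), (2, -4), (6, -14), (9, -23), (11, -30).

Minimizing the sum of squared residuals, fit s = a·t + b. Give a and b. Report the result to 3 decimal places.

Forming XᵀX = [[251, 25]; [25, 5]] and Xᵀs = [-665, -59]ᵀ gives XᵀX·[a, b]ᵀ = Xᵀs.
Eliminating b: 5·(row 1) − 25·(row 2) gives 630·a = 5·(-665) − 25·(-59) = -1850, so a = -185/63.
Then b = ((-59) − 25·(-185/63))/5 = 908/315.

a = -2.937, b = 2.883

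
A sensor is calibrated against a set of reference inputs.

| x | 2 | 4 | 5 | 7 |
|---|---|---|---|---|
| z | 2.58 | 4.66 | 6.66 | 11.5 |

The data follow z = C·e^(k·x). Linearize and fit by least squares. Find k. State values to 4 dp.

Let Y = ln z. Fitting Y = k·x + ln C by least squares:
Σx = 18.0000, Σ(x)² = 94.0000, Σln z = 6.8253, Σx·ln z = 34.6287.
Equations: 94.0000·k + 18.0000·ln C = 34.6287;  18.0000·k + 4·ln C = 6.8253.
Solving (det = 52.0000): k = 0.30115, ln C = 0.35114.

k = 0.3011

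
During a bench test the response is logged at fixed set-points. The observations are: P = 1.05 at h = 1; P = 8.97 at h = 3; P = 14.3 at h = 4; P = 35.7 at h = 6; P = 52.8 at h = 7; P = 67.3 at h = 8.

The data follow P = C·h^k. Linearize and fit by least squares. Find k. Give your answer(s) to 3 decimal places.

Let Y = ln P. Fitting Y = k·ln h + ln C by least squares:
Σln h = 8.3020, Σ(ln h)² = 14.4498, Σln P = 16.6538, Σln h·ln P = 28.9751.
Equations: 14.4498·k + 8.3020·ln C = 28.9751;  8.3020·k + 6·ln C = 16.6538.
Δ = 14.4498·6 − (8.3020)² = 17.7753; k = (28.9751·6 − 8.3020·16.6538)/17.7753 = 2.00226, ln C = (14.4498·16.6538 − 8.3020·28.9751)/17.7753 = 0.00515.

k = 2.002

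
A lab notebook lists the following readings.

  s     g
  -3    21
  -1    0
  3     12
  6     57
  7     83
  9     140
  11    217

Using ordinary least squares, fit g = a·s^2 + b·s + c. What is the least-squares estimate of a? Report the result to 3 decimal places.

a = 1.959

Entries of XᵀX: Σs^2·s^2 = 25062, Σs^2·s = 2618, Σs^2 = 306, Σs·s = 306, Σs = 32, Σ1 = 7.
For Xᵀg: Σs^2·g = 44013, Σs·g = 4543, Σg = 530.
Inverting the 3×3 Gram matrix, [a, b, c]ᵀ = [1302693/665036, -1115727/665036, -746551/332518]ᵀ.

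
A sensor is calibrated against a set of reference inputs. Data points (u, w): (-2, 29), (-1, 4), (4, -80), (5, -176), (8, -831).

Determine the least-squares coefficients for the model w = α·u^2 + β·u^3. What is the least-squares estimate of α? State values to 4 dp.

With design matrix A, AᵀA = [[4994, 36884]; [36884, 281930]] and Aᵀw = [-58744, -452828]ᵀ.
Eliminating β: 281930·(row 1) − 36884·(row 2) gives 47528964·α = 281930·(-58744) − 36884·(-452828) = 140412032, so α = 35103008/11882241.
Then β = ((-452828) − 36884·(35103008/11882241))/281930 = -23677334/11882241.

α = 2.9542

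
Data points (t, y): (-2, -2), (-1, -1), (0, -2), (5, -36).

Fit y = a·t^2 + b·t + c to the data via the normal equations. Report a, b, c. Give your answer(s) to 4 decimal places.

The normal system XᵀX·[a, b, c]ᵀ = Xᵀy is [[642, 116, 30]; [116, 30, 2]; [30, 2, 4]]·[a, b, c]ᵀ = [-909, -175, -41]ᵀ.
Solving the 3×3 system (Gaussian elimination) gives a = -1839/1892, b = -3675/1892, c = -3763/1892.

a = -0.9720, b = -1.9424, c = -1.9889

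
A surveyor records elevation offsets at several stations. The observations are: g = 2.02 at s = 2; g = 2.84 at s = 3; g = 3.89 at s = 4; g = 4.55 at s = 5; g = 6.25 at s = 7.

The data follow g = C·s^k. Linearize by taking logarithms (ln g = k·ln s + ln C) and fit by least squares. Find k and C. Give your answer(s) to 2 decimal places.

k = 0.91, C = 1.07

Let Y = ln g. Fitting Y = k·ln s + ln C by least squares:
AᵀA = [[9.9861, 6.7334]; [6.7334, 5]], rhs = [9.5218, 6.4530]ᵀ  (here Σln s = 6.7334, Σ(ln s)² = 9.9861, Σln g = 6.4530, Σln s·ln g = 9.5218).
Slope k = (n·Σln s·ln g − Σln s·Σln g)/(n·Σ(ln s)² − (Σln s)²) = (5·9.5218 − 6.7334·6.4530)/4.5917 = 0.90559; ln C = (Σln g − k·Σln s)/n = 0.07107, so C = exp(0.07107) = 1.07365.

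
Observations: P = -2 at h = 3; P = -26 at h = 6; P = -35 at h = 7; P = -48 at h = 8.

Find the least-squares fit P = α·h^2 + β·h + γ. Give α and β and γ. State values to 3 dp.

Setting ∂/∂α … = 0 gives: 7874·α + 1098·β + 158·γ = -5741;  1098·α + 158·β + 24·γ = -791;  158·α + 24·β + 4·γ = -111.
(Σh^2·h^2 = 7874, Σh^2·h = 1098, Σh^2 = 158, Σh·h = 158, Σh = 24, Σ1 = 4, Σh^2·P = -5741, Σh·P = -791, ΣP = -111.)
Solving the 3×3 system (Gaussian elimination) gives α = -241/362, β = -325/181, γ = 1687/181.

α = -0.666, β = -1.796, γ = 9.320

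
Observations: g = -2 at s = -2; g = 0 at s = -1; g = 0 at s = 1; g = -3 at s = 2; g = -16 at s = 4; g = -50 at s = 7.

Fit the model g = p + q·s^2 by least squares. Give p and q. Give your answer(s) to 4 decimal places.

Compute the Gram sums: Σ1 = 6, Σs^2 = 75, Σs^2·s^2 = 2691.
Right-hand side: Σg = -71, Σs^2·g = -2726.
So XᵀX·[p, q]ᵀ = Xᵀg: [[6, 75]; [75, 2691]]·[p, q]ᵀ = [-71, -2726]ᵀ.
Δ = 6·2691 − 75² = 10521.
p = ((-71)·2691 − 75·(-2726))/10521 = 4463/3507; q = (6·(-2726) − 75·(-71))/10521 = -3677/3507.

p = 1.2726, q = -1.0485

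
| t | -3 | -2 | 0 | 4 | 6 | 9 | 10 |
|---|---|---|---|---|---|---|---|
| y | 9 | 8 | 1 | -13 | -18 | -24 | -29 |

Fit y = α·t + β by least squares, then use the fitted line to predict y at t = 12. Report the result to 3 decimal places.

The normal equations are: 246·α + 24·β = -709;  24·α + 7·β = -66.
det = 246·7 − 24² = 1146.
α = ((-709)·7 − 24·(-66))/1146 = -3379/1146; β = (246·(-66) − 24·(-709))/1146 = 130/191.
At t = 12: ŷ = (-3379/1146)·(12) + (130/191)·(1) = -6628/191.

ŷ = -34.702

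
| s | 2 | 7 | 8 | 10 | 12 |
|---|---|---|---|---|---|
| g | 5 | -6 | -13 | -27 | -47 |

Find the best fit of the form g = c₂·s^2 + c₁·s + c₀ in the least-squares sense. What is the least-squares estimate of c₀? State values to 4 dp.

c₀ = 1.5356

With design matrix A, AᵀA = [[37249, 3591, 361]; [3591, 361, 39]; [361, 39, 5]] and Aᵀg = [-10574, -970, -88]ᵀ.
Solving the 3×3 system (Gaussian elimination) gives c₂ = -3105/5369, c₁ = 31139/10738, c₀ = 16489/10738.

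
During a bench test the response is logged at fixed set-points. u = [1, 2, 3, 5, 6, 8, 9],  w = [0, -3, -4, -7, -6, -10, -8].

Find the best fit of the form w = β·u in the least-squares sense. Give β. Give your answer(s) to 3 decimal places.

From the data, Σu·u = 220.
Moment sums: Σu·w = -241.
Normal equations: [[220]]·[β]ᵀ = [-241]ᵀ.
β = (-241)/220 = -1.09545.

β = -1.095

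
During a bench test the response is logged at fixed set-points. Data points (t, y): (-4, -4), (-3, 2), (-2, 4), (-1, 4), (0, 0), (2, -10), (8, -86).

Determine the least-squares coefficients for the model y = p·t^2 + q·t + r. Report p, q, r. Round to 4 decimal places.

p = -0.9792, q = -3.0481, r = 0.8523

AᵀA·[p, q, r]ᵀ = Aᵀy reads: 4466·p + 420·q + 98·r = -5570;  420·p + 98·q + 0·r = -710;  98·p + 0·q + 7·r = -90.
Solving the 3×3 system (Gaussian elimination) gives p = -4435/4529, q = -13805/4529, r = 3860/4529.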